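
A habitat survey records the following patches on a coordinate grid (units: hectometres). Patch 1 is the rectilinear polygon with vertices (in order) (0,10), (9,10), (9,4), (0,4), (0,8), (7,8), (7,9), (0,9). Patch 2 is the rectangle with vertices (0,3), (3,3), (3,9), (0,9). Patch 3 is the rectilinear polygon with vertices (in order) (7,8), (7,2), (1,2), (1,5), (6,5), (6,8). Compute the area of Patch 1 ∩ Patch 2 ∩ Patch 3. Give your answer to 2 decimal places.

2.00

The intersection is the polygon with vertices (3,4), (1,4), (1,5), (3,5).
By the shoelace formula its area is 2.00.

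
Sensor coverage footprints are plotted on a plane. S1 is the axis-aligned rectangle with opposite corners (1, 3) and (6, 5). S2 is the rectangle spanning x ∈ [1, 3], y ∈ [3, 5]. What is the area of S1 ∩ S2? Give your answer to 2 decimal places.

|S1∩S2|: x∈[1,3], y∈[3,5] → 2·2 = 4.

4.00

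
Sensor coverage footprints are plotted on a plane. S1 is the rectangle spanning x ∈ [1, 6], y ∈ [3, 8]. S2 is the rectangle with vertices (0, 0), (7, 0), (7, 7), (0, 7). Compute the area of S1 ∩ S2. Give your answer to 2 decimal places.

20.00

|S1∩S2|: x∈[1,6], y∈[3,7] → 5·4 = 20.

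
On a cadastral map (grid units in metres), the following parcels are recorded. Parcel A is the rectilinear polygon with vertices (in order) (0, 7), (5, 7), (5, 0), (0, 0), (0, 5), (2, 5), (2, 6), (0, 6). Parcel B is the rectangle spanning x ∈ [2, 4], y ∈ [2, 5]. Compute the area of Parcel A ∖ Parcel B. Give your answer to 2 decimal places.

27.00

|Parcel A| = 33, |Parcel A∩Parcel B| = 6.
|Parcel A ∖ Parcel B| = |Parcel A| − |Parcel A∩Parcel B| = 33 − 6 = 27.00.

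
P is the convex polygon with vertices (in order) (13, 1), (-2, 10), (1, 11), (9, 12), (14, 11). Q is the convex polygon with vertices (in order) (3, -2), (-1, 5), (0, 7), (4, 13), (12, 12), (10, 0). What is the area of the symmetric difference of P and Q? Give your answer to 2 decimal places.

|P| = 92.5, |Q| = 135, |P∩Q| = 62.7838.
|P △ Q| = |P| + |Q| − 2·|P∩Q| = 92.5 + 135 − 125.5676 = 101.93.

101.93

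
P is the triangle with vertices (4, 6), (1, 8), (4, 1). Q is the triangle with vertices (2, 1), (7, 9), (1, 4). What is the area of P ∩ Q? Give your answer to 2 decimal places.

The intersection is the polygon with vertices (4,6), (4,4.2), (3.186,2.898), (2.263,5.053), (3.667,6.222).
By the shoelace formula its area is 3.39.

3.39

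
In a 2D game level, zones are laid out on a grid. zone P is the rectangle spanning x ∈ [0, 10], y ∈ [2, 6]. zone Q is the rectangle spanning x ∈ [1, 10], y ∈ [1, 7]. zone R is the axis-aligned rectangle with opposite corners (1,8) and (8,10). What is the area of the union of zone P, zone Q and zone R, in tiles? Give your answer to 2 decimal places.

By inclusion–exclusion:
Individual areas: |zone P| = 40, |zone Q| = 54, |zone R| = 14.
|zone P∩zone Q|: x∈[1,10], y∈[2,6] → 9·4 = 36.
|zone P∩zone R| = 0 (no overlap).
|zone Q∩zone R| = 0 (no overlap).
|zone P∩zone Q∩zone R| = 0.
|zone P ∪ zone Q ∪ zone R| = 108 − 36 + 0 = 72.00.

72.00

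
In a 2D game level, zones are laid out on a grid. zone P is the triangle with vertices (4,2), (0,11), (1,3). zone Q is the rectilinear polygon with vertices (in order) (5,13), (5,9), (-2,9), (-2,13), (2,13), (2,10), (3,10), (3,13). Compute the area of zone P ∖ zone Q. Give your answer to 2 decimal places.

|zone P| = 11.5, |zone P∩zone Q| = 0.6389.
|zone P ∖ zone Q| = |zone P| − |zone P∩zone Q| = 11.5 − 0.6389 = 10.86.

10.86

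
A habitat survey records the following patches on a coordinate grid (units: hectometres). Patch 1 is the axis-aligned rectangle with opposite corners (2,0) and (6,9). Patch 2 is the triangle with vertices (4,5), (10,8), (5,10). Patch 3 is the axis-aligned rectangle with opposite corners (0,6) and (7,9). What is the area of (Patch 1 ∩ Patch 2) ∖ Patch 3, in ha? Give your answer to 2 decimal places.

|Patch 1 ∩ Patch 2| = 5.4.
|(Patch 1 ∩ Patch 2) ∩ Patch 3| = 4.5.
|(Patch 1 ∩ Patch 2) ∖ Patch 3| = 5.4 − 4.5 = 0.90.

0.90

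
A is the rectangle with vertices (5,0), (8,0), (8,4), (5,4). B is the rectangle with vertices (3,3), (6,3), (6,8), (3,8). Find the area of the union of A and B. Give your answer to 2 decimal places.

26.00

By inclusion–exclusion:
Individual areas: |A| = 12, |B| = 15.
|A∩B|: x∈[5,6], y∈[3,4] → 1·1 = 1.
|A ∪ B| = 27 − 1 = 26.00.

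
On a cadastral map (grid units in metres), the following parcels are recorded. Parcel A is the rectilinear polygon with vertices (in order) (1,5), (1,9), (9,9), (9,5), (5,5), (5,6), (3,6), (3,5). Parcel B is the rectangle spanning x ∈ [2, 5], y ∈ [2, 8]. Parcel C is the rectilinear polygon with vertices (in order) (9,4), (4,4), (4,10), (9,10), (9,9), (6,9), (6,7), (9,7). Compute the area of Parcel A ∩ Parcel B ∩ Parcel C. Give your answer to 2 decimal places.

2.00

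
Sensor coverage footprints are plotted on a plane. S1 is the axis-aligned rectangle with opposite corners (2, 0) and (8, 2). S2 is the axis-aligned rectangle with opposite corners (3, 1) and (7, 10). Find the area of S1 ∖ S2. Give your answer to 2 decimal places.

|S1∩S2|: x∈[3,7], y∈[1,2] → 4·1 = 4.
|S1| = 12.
|S1 ∖ S2| = |S1| − |S1∩S2| = 12 − 4 = 8.00.

8.00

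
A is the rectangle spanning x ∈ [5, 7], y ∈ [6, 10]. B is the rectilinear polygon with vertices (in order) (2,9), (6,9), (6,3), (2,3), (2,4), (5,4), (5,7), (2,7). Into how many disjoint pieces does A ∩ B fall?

A ∩ B is a single connected region.

1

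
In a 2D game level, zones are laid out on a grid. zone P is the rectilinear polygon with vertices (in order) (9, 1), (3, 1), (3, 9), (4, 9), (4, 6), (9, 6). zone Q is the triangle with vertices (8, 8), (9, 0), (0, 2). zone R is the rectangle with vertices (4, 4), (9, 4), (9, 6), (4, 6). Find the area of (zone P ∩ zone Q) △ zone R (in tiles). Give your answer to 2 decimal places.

19.35

|zone P ∩ zone Q| = 25.5208.
|(zone P ∩ zone Q) ∩ zone R| = 8.0833.
|(zone P ∩ zone Q) △ zone R| = 25.5208 + 10 − 16.1667 = 19.35.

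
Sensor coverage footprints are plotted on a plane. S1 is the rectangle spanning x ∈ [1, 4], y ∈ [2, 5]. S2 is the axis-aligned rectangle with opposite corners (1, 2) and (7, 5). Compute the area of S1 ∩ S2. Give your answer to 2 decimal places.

9.00

|S1∩S2|: x∈[1,4], y∈[2,5] → 3·3 = 9.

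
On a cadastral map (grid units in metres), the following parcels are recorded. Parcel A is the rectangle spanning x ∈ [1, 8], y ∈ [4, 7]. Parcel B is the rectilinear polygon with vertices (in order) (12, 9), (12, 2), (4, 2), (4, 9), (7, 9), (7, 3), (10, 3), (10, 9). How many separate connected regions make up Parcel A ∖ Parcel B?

Parcel A ∖ Parcel B splits into 2 disjoint pieces (area 3, area 9).

2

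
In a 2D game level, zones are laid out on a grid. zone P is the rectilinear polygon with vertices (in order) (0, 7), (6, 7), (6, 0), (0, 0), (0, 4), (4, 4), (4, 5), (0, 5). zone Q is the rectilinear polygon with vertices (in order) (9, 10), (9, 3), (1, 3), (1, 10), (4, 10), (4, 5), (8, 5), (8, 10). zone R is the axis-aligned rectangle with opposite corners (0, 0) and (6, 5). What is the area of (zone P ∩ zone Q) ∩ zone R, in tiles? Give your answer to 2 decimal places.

|zone P ∩ zone Q| = 13.
|(zone P ∩ zone Q) ∩ zone R| = 7.00.

7.00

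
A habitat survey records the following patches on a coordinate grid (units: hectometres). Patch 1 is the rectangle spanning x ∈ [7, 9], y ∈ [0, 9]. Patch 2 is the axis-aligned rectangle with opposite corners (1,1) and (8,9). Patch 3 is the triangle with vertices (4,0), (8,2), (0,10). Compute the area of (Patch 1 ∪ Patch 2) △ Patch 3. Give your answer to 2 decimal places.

45.90

|Patch 1 ∪ Patch 2| = 66.
|(Patch 1 ∪ Patch 2) ∩ Patch 3| = 22.05.
|(Patch 1 ∪ Patch 2) △ Patch 3| = 66 + 24 − 44.1 = 45.90.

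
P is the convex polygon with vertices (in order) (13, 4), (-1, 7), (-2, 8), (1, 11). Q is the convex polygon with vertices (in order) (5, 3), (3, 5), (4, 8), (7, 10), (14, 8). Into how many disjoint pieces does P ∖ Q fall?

P ∖ Q splits into 2 disjoint pieces (area 2.4969, area 19.0111).

2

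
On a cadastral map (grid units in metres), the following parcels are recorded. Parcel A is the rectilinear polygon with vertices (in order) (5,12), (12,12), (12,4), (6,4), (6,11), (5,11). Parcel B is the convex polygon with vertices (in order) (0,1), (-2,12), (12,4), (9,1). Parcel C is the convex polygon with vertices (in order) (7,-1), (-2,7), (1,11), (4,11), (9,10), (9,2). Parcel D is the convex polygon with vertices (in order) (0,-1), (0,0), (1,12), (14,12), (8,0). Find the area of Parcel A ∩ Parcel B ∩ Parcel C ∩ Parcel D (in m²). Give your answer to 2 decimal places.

The intersection is the polygon with vertices (9,5.714), (9,4), (6,4), (6,7.429).
By the shoelace formula its area is 7.71.

7.71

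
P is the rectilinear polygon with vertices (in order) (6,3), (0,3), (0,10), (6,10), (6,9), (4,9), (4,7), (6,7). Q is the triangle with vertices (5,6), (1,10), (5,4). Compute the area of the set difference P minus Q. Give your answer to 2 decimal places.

34.00

|P| = 38, |P∩Q| = 4.
|P ∖ Q| = |P| − |P∩Q| = 38 − 4 = 34.00.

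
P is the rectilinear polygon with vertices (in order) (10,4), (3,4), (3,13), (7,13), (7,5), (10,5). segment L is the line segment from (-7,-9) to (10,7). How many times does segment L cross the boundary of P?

2

The segment meets the boundary at (7.875,5), (6.812,4).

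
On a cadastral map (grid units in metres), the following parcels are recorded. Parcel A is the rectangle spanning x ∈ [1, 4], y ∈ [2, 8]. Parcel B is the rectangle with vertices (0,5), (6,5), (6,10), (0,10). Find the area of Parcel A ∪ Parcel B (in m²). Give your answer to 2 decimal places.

39.00

By inclusion–exclusion:
Individual areas: |Parcel A| = 18, |Parcel B| = 30.
|Parcel A∩Parcel B|: x∈[1,4], y∈[5,8] → 3·3 = 9.
|Parcel A ∪ Parcel B| = 48 − 9 = 39.00.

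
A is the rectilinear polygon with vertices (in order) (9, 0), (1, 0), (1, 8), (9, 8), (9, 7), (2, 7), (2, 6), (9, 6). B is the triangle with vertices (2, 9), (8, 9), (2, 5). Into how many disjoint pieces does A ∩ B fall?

A ∩ B splits into 2 disjoint pieces (area 3.75, area 0.75).

2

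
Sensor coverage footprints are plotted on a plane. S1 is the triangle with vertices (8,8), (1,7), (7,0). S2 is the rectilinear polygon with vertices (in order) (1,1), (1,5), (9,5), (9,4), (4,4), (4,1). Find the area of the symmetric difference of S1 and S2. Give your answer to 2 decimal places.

35.45

|S1| = 27.5, |S2| = 17, |S1∩S2| = 4.5268.
|S1 △ S2| = |S1| + |S2| − 2·|S1∩S2| = 27.5 + 17 − 9.0536 = 35.45.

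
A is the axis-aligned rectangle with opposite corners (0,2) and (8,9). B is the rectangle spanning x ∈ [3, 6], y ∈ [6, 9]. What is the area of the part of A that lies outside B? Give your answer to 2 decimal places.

|A∩B|: x∈[3,6], y∈[6,9] → 3·3 = 9.
|A| = 56.
|A ∖ B| = |A| − |A∩B| = 56 − 9 = 47.00.

47.00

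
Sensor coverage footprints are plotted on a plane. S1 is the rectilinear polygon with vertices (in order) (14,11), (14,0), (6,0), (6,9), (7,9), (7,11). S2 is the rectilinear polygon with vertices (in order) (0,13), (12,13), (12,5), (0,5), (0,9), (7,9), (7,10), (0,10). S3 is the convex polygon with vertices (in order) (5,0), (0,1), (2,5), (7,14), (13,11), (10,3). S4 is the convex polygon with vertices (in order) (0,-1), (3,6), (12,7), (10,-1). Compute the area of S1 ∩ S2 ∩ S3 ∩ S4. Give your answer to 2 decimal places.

8.26

The intersection is the polygon with vertices (10.75,5), (6,5), (6,6.333), (11.478,6.942).
By the shoelace formula its area is 8.26.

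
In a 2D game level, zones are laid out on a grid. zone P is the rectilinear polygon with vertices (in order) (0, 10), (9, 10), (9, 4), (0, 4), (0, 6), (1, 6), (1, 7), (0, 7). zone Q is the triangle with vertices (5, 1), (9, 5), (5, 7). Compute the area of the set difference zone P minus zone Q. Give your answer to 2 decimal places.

|zone P| = 53, |zone P∩zone Q| = 7.5.
|zone P ∖ zone Q| = |zone P| − |zone P∩zone Q| = 53 − 7.5 = 45.50.

45.50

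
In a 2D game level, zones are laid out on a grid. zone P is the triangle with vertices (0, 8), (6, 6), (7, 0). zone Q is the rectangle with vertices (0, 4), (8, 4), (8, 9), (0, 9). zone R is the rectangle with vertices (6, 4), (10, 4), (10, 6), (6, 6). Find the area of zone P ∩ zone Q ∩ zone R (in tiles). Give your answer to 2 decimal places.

0.33

The intersection is the polygon with vertices (6.333,4), (6,4), (6,6).
By the shoelace formula its area is 0.33.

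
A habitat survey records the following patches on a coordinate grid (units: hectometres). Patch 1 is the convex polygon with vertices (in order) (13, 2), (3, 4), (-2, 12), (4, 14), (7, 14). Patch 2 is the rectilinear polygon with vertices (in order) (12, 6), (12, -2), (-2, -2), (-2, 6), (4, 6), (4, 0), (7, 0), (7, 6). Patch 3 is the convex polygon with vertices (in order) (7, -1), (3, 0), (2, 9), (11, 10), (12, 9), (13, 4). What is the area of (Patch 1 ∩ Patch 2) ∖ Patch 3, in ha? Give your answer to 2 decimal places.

0.78

|Patch 1 ∩ Patch 2| = 18.85.
|(Patch 1 ∩ Patch 2) ∩ Patch 3| = 18.0668.
|(Patch 1 ∩ Patch 2) ∖ Patch 3| = 18.85 − 18.0668 = 0.78.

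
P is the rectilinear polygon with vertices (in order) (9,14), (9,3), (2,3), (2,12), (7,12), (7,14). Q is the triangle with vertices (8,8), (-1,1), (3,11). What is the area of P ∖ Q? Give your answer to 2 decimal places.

43.75

|P| = 67, |P∩Q| = 23.25.
|P ∖ Q| = |P| − |P∩Q| = 67 − 23.25 = 43.75.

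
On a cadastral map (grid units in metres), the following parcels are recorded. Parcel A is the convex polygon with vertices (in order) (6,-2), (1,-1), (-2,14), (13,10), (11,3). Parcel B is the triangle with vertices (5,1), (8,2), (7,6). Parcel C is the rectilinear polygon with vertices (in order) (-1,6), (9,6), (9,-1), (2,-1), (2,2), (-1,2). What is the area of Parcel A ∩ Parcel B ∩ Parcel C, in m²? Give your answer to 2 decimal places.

The intersection is the polygon with vertices (8,2), (5,1), (7,6).
By the shoelace formula its area is 6.50.

6.50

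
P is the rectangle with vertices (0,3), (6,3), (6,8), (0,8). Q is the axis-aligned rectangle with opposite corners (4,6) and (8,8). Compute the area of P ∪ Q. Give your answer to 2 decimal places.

By inclusion–exclusion:
Individual areas: |P| = 30, |Q| = 8.
|P∩Q|: x∈[4,6], y∈[6,8] → 2·2 = 4.
|P ∪ Q| = 38 − 4 = 34.00.

34.00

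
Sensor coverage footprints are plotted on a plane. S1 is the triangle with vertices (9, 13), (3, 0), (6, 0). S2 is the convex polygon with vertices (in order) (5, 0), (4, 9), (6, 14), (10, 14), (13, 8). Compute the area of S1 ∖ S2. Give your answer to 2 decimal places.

|S1| = 19.5, |S1∩S2| = 15.3575.
|S1 ∖ S2| = |S1| − |S1∩S2| = 19.5 − 15.3575 = 4.14.

4.14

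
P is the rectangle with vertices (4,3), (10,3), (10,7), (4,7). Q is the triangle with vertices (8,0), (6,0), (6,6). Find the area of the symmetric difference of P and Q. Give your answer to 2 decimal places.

27.00

|P| = 24, |Q| = 6, |P∩Q| = 1.5.
|P △ Q| = |P| + |Q| − 2·|P∩Q| = 24 + 6 − 3 = 27.00.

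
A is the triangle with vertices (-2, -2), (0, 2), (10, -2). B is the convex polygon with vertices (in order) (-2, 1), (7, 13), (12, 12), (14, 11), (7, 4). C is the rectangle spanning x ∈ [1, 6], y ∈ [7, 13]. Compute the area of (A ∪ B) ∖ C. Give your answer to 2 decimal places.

|A ∪ B| = 97.3909.
|(A ∪ B) ∩ C| = 8.1667.
|(A ∪ B) ∖ C| = 97.3909 − 8.1667 = 89.22.

89.22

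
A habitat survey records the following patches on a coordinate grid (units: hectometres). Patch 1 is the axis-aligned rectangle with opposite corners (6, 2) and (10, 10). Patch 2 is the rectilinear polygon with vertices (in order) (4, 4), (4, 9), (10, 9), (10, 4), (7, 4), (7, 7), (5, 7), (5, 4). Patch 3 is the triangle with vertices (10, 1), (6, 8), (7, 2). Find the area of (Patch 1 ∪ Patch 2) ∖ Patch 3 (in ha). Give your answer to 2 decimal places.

|Patch 1 ∪ Patch 2| = 39.
|(Patch 1 ∪ Patch 2) ∩ Patch 3| = 7.2857.
|(Patch 1 ∪ Patch 2) ∖ Patch 3| = 39 − 7.2857 = 31.71.

31.71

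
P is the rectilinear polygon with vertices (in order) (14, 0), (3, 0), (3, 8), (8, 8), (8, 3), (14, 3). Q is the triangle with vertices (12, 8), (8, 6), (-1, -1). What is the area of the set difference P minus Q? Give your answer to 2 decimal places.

|P| = 58, |P∩Q| = 2.7778.
|P ∖ Q| = |P| − |P∩Q| = 58 − 2.7778 = 55.22.

55.22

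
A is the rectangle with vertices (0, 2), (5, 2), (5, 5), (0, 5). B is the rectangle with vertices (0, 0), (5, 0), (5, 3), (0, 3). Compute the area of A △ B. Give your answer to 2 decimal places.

|A∩B|: x∈[0,5], y∈[2,3] → 5·1 = 5.
|A △ B| = |A| + |B| − 2·|A∩B| = 15 + 15 − 10 = 20.00.

20.00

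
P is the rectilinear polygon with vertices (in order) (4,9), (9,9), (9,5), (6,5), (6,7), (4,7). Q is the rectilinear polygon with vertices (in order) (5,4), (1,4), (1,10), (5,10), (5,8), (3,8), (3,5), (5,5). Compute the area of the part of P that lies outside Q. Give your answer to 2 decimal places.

15.00

|P| = 16, |P∩Q| = 1.
|P ∖ Q| = |P| − |P∩Q| = 16 − 1 = 15.00.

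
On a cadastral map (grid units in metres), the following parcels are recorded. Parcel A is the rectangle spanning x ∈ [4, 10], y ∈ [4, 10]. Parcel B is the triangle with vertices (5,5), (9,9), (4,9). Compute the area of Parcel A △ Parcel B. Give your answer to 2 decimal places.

|Parcel A| = 36, |Parcel B| = 10, |Parcel A∩Parcel B| = 10.
|Parcel A △ Parcel B| = |Parcel A| + |Parcel B| − 2·|Parcel A∩Parcel B| = 36 + 10 − 20 = 26.00.

26.00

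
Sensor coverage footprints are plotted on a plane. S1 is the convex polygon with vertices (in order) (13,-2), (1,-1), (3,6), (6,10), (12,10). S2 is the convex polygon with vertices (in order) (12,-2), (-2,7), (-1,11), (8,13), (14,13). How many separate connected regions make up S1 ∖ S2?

S1 ∖ S2 splits into 2 disjoint pieces (area 2.2665, area 28.4918).

2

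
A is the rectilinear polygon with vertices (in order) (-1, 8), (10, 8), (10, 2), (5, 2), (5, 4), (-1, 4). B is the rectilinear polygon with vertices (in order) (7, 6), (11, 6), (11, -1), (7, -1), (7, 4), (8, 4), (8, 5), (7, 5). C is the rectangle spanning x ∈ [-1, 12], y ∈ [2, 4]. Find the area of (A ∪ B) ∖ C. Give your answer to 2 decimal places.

|A ∪ B| = 70.
|(A ∪ B) ∩ C| = 12.
|(A ∪ B) ∖ C| = 70 − 12 = 58.00.

58.00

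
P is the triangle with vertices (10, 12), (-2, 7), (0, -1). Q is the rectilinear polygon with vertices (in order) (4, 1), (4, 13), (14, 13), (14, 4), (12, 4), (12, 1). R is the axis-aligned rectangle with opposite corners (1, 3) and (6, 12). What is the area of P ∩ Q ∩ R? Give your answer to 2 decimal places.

The intersection is the polygon with vertices (4,4.2), (4,9.5), (6,10.333), (6,6.8).
By the shoelace formula its area is 8.83.

8.83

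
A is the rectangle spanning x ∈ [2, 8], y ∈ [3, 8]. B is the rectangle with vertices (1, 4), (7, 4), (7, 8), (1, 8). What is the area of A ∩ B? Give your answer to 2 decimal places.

|A∩B|: x∈[2,7], y∈[4,8] → 5·4 = 20.

20.00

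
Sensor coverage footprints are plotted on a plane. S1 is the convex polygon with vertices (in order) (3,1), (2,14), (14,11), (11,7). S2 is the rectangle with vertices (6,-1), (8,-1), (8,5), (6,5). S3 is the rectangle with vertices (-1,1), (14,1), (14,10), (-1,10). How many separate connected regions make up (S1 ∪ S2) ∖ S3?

2

(S1 ∪ S2) ∖ S3 splits into 2 disjoint pieces (area 29.0096, area 4).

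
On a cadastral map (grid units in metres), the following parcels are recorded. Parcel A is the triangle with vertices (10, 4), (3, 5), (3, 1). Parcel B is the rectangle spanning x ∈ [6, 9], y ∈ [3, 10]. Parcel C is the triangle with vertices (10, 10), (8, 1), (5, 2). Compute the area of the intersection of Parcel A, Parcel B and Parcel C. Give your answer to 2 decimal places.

3.16

The intersection is the polygon with vertices (7.667,3), (6,3), (6,3.6), (6.557,4.492), (8.708,4.185), (8.526,3.368).
By the shoelace formula its area is 3.16.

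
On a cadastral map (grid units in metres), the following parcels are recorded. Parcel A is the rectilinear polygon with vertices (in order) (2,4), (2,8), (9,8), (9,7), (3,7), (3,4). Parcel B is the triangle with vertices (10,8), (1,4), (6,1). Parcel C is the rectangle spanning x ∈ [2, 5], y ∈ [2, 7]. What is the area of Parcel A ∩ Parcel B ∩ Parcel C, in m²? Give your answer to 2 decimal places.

0.67

The intersection is the polygon with vertices (3,4.889), (3,4), (2,4), (2,4.444).
By the shoelace formula its area is 0.67.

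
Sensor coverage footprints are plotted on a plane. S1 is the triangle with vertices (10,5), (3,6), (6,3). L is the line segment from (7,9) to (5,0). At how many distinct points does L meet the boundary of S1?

The segment meets the boundary at (5.727,3.273), (6.231,5.538).

2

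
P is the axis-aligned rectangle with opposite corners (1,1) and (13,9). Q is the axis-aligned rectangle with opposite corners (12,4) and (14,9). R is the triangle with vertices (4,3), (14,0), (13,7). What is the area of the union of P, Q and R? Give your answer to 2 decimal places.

By inclusion–exclusion:
Individual areas: |P| = 96, |Q| = 10, |R| = 33.5.
|P∩Q|: x∈[12,13], y∈[4,9] → 1·5 = 5.
|P∩R| = 29.3333.
|Q∩R| = 3.4206.
|P∩Q∩R| = 2.7778.
|P ∪ Q ∪ R| = 139.5 − 37.754 + 2.7778 = 104.52.

104.52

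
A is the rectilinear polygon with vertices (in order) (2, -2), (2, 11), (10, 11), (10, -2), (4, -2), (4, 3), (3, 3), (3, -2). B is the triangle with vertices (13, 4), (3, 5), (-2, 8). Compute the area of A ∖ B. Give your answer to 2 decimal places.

89.92

|A| = 99, |A∩B| = 9.0833.
|A ∖ B| = |A| − |A∩B| = 99 − 9.0833 = 89.92.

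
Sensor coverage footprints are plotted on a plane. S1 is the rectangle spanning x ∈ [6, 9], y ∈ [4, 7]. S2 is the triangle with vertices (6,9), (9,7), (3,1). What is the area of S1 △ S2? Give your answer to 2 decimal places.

|S1| = 9, |S2| = 15, |S1∩S2| = 4.5.
|S1 △ S2| = |S1| + |S2| − 2·|S1∩S2| = 9 + 15 − 9 = 15.00.

15.00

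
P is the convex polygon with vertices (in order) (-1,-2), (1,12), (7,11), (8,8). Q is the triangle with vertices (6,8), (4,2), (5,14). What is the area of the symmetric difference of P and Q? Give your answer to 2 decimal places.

|P| = 61.5, |Q| = 9, |P∩Q| = 7.5688.
|P △ Q| = |P| + |Q| − 2·|P∩Q| = 61.5 + 9 − 15.1377 = 55.36.

55.36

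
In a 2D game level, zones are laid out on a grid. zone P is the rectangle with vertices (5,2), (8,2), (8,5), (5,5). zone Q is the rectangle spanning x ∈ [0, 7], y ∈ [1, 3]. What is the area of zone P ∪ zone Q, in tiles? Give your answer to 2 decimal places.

By inclusion–exclusion:
Individual areas: |zone P| = 9, |zone Q| = 14.
|zone P∩zone Q|: x∈[5,7], y∈[2,3] → 2·1 = 2.
|zone P ∪ zone Q| = 23 − 2 = 21.00.

21.00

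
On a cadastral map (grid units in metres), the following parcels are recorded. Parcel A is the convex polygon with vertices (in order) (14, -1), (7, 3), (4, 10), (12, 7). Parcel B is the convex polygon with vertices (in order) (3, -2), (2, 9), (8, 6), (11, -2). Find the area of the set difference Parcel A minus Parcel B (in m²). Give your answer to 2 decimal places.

37.58

|Parcel A| = 47.5, |Parcel A∩Parcel B| = 9.9205.
|Parcel A ∖ Parcel B| = |Parcel A| − |Parcel A∩Parcel B| = 47.5 − 9.9205 = 37.58.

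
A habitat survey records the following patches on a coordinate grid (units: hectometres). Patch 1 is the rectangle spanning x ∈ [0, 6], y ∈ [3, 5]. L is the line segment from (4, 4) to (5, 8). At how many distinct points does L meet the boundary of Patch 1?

1

The segment meets the boundary at (4.25,5).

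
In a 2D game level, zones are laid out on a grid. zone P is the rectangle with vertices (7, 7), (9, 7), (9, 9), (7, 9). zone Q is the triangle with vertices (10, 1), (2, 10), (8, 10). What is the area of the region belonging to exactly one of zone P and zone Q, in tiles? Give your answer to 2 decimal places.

|zone P| = 4, |zone Q| = 27, |zone P∩zone Q| = 2.8889.
|zone P △ zone Q| = |zone P| + |zone Q| − 2·|zone P∩zone Q| = 4 + 27 − 5.7778 = 25.22.

25.22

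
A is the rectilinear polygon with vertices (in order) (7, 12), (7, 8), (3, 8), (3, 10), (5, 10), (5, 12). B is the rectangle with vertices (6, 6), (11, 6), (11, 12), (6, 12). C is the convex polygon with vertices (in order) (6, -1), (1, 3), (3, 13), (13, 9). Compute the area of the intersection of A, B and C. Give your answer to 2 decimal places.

The intersection is the polygon with vertices (6,8), (6,11.8), (7,11.4), (7,8).
By the shoelace formula its area is 3.60.

3.60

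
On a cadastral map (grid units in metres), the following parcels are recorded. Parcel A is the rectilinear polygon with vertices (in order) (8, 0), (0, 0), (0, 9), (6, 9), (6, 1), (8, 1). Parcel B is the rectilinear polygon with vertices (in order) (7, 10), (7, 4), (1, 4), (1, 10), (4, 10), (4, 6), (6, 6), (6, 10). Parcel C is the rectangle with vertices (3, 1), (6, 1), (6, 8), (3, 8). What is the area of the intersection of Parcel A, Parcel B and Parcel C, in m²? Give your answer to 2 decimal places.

8.00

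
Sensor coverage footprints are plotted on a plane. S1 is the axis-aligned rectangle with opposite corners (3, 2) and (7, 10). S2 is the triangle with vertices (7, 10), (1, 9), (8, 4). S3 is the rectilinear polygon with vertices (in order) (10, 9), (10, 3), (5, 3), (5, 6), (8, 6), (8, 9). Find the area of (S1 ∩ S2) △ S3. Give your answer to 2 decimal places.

32.78

|S1 ∩ S2| = 14.0952.
|(S1 ∩ S2) ∩ S3| = 1.1571.
|(S1 ∩ S2) △ S3| = 14.0952 + 21 − 2.3143 = 32.78.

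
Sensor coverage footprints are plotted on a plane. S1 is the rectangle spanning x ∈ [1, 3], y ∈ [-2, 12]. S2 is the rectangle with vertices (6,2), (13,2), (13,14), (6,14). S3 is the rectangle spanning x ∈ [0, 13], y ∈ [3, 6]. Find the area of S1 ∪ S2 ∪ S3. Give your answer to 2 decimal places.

By inclusion–exclusion:
Individual areas: |S1| = 28, |S2| = 84, |S3| = 39.
|S1∩S2| = 0 (no overlap).
|S1∩S3|: x∈[1,3], y∈[3,6] → 2·3 = 6.
|S2∩S3|: x∈[6,13], y∈[3,6] → 7·3 = 21.
|S1∩S2∩S3| = 0.
|S1 ∪ S2 ∪ S3| = 151 − 27 + 0 = 124.00.

124.00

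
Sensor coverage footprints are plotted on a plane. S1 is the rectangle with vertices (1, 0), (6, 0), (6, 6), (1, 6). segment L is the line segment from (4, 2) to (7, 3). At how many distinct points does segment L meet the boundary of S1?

The segment meets the boundary at (6,2.667).

1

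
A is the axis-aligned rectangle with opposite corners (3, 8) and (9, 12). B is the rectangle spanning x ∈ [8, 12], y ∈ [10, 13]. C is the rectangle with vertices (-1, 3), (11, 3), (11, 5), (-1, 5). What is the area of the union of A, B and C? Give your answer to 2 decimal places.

58.00

By inclusion–exclusion:
Individual areas: |A| = 24, |B| = 12, |C| = 24.
|A∩B|: x∈[8,9], y∈[10,12] → 1·2 = 2.
|A∩C| = 0 (no overlap).
|B∩C| = 0 (no overlap).
|A∩B∩C| = 0.
|A ∪ B ∪ C| = 60 − 2 + 0 = 58.00.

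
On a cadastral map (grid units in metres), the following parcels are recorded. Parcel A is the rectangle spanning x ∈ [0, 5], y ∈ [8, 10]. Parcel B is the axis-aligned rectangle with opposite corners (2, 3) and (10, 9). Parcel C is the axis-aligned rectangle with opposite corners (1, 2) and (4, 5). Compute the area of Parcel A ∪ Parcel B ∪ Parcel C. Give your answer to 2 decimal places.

By inclusion–exclusion:
Individual areas: |Parcel A| = 10, |Parcel B| = 48, |Parcel C| = 9.
|Parcel A∩Parcel B|: x∈[2,5], y∈[8,9] → 3·1 = 3.
|Parcel A∩Parcel C| = 0 (no overlap).
|Parcel B∩Parcel C|: x∈[2,4], y∈[3,5] → 2·2 = 4.
|Parcel A∩Parcel B∩Parcel C| = 0.
|Parcel A ∪ Parcel B ∪ Parcel C| = 67 − 7 + 0 = 60.00.

60.00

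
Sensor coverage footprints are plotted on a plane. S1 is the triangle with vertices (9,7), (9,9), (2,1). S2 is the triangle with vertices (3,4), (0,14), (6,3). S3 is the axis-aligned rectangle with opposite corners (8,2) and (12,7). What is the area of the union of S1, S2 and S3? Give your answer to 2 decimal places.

By inclusion–exclusion:
Individual areas: |S1| = 7, |S2| = 13.5, |S3| = 20.
|S1∩S2| = 0.6509.
|S1∩S3| = 0.4286.
|S2∩S3| = 0.
|S1∩S2∩S3| = 0.
|S1 ∪ S2 ∪ S3| = 40.5 − 1.0795 + 0 = 39.42.

39.42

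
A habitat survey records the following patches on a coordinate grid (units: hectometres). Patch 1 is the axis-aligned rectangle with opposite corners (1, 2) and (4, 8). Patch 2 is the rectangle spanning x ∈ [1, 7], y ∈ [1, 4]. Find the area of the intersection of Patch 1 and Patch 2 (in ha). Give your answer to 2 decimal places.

6.00

|Patch 1∩Patch 2|: x∈[1,4], y∈[2,4] → 3·2 = 6.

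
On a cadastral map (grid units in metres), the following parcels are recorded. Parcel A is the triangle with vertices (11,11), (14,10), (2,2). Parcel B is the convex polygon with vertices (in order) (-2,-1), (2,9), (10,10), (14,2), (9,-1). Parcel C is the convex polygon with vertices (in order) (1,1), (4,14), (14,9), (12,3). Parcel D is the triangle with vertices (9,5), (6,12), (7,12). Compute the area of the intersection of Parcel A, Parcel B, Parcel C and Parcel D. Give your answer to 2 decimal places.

The intersection is the polygon with vertices (8.444,6.296), (7.8,7.8), (8.111,8.111), (8.6,6.4).
By the shoelace formula its area is 0.49.

0.49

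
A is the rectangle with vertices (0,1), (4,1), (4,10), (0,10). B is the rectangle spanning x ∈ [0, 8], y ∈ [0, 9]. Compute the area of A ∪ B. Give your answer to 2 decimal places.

By inclusion–exclusion:
Individual areas: |A| = 36, |B| = 72.
|A∩B|: x∈[0,4], y∈[1,9] → 4·8 = 32.
|A ∪ B| = 108 − 32 = 76.00.

76.00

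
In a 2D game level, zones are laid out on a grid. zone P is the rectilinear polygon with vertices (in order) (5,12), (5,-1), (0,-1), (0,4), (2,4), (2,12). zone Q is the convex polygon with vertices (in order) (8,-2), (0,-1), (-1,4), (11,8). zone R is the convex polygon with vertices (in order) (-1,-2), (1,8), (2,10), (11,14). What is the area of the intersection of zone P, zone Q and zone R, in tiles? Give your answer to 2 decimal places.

11.07

The intersection is the polygon with vertices (0,3), (0.2,4), (2,4), (2,5), (5,6), (0,-0.667).
By the shoelace formula its area is 11.07.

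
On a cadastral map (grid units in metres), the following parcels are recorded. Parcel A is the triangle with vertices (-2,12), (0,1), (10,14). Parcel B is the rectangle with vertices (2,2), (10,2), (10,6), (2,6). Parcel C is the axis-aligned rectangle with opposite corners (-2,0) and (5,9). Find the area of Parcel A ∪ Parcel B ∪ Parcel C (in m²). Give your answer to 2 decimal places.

121.43

By inclusion–exclusion:
Individual areas: |Parcel A| = 68, |Parcel B| = 32, |Parcel C| = 63.
|Parcel A∩Parcel B| = 2.2154.
|Parcel A∩Parcel C| = 29.5682.
|Parcel B∩Parcel C|: x∈[2,5], y∈[2,6] → 3·4 = 12.
|Parcel A∩Parcel B∩Parcel C| = 2.2154.
|Parcel A ∪ Parcel B ∪ Parcel C| = 163 − 43.7836 + 2.2154 = 121.43.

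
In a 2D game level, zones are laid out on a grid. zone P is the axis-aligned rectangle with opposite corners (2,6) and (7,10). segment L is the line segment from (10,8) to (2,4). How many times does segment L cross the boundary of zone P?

The segment meets the boundary at (6,6), (7,6.5).

2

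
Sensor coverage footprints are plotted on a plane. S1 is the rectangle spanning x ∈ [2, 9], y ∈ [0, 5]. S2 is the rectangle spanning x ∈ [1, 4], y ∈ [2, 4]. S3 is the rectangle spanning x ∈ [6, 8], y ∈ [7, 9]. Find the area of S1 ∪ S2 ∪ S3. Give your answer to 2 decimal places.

By inclusion–exclusion:
Individual areas: |S1| = 35, |S2| = 6, |S3| = 4.
|S1∩S2|: x∈[2,4], y∈[2,4] → 2·2 = 4.
|S1∩S3| = 0 (no overlap).
|S2∩S3| = 0 (no overlap).
|S1∩S2∩S3| = 0.
|S1 ∪ S2 ∪ S3| = 45 − 4 + 0 = 41.00.

41.00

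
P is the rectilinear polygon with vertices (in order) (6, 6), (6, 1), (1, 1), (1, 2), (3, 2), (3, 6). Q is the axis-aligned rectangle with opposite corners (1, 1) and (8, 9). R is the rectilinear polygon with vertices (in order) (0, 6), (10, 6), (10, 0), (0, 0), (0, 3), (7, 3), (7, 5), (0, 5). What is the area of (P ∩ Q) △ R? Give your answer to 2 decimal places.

41.00

|P ∩ Q| = 17.
|(P ∩ Q) ∩ R| = 11.
|(P ∩ Q) △ R| = 17 + 46 − 22 = 41.00.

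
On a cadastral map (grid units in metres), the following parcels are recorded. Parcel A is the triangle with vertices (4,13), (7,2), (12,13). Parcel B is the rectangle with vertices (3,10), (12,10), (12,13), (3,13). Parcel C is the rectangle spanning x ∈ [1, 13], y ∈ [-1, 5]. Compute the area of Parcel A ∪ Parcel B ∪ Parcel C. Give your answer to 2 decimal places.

119.00

By inclusion–exclusion:
Individual areas: |Parcel A| = 44, |Parcel B| = 27, |Parcel C| = 72.
|Parcel A∩Parcel B| = 20.7273.
|Parcel A∩Parcel C| = 3.2727.
|Parcel B∩Parcel C| = 0 (no overlap).
|Parcel A∩Parcel B∩Parcel C| = 0.
|Parcel A ∪ Parcel B ∪ Parcel C| = 143 − 24 + 0 = 119.00.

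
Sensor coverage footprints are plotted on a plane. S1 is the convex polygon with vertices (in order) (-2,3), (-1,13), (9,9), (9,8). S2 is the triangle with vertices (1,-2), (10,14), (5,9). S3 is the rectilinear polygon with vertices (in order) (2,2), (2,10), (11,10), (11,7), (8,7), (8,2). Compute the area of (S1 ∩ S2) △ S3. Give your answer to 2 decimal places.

|S1 ∩ S2| = 7.2996.
|(S1 ∩ S2) ∩ S3| = 7.2639.
|(S1 ∩ S2) △ S3| = 7.2996 + 57 − 14.5278 = 49.77.

49.77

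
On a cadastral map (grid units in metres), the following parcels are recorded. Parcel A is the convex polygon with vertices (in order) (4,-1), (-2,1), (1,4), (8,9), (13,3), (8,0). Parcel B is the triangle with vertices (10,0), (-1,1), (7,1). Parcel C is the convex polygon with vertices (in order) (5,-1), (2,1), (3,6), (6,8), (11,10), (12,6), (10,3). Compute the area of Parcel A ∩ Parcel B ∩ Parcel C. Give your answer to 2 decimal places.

The intersection is the polygon with vertices (2.474,0.684), (2,1), (7,1), (7.353,0.882), (6.633,0.306).
By the shoelace formula its area is 2.45.

2.45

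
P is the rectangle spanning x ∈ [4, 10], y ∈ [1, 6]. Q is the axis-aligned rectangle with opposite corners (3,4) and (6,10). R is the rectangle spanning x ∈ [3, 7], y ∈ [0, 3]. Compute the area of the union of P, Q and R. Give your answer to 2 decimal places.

50.00

By inclusion–exclusion:
Individual areas: |P| = 30, |Q| = 18, |R| = 12.
|P∩Q|: x∈[4,6], y∈[4,6] → 2·2 = 4.
|P∩R|: x∈[4,7], y∈[1,3] → 3·2 = 6.
|Q∩R| = 0 (no overlap).
|P∩Q∩R| = 0.
|P ∪ Q ∪ R| = 60 − 10 + 0 = 50.00.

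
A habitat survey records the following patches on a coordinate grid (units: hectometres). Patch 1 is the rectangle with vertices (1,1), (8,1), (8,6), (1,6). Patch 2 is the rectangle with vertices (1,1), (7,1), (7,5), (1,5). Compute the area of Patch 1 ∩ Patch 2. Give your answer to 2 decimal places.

|Patch 1∩Patch 2|: x∈[1,7], y∈[1,5] → 6·4 = 24.

24.00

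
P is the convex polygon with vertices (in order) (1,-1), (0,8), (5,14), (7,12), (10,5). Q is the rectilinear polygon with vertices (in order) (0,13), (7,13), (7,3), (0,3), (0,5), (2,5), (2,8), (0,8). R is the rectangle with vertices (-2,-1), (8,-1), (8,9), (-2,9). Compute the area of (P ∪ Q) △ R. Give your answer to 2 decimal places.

|P ∪ Q| = 96.8056.
|(P ∪ Q) ∩ R| = 60.0556.
|(P ∪ Q) △ R| = 96.8056 + 100 − 120.1111 = 76.69.

76.69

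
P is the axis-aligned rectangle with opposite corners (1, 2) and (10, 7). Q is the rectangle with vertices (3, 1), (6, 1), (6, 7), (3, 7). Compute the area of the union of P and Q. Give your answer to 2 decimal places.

48.00

By inclusion–exclusion:
Individual areas: |P| = 45, |Q| = 18.
|P∩Q|: x∈[3,6], y∈[2,7] → 3·5 = 15.
|P ∪ Q| = 63 − 15 = 48.00.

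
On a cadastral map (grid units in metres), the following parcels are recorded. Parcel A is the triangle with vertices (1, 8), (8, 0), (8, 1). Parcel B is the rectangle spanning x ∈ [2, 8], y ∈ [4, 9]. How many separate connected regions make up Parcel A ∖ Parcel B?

Parcel A ∖ Parcel B splits into 2 disjoint pieces (area 0.0714, area 2.5).

2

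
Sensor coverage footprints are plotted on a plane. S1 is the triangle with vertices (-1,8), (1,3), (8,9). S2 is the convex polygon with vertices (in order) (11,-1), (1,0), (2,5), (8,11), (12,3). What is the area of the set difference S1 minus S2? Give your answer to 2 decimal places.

16.16

|S1| = 23.5, |S1∩S2| = 7.3362.
|S1 ∖ S2| = |S1| − |S1∩S2| = 23.5 − 7.3362 = 16.16.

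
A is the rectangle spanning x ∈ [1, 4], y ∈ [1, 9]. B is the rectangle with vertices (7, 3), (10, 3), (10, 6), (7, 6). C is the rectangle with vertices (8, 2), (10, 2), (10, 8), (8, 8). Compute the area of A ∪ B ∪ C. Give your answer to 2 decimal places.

By inclusion–exclusion:
Individual areas: |A| = 24, |B| = 9, |C| = 12.
|A∩B| = 0 (no overlap).
|A∩C| = 0 (no overlap).
|B∩C|: x∈[8,10], y∈[3,6] → 2·3 = 6.
|A∩B∩C| = 0.
|A ∪ B ∪ C| = 45 − 6 + 0 = 39.00.

39.00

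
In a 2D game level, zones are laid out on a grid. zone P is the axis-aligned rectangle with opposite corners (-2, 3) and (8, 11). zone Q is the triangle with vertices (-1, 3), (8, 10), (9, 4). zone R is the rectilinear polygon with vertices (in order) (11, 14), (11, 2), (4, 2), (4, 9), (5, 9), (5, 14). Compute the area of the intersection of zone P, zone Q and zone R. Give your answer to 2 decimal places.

The intersection is the polygon with vertices (4,3.5), (4,6.889), (8,10), (8,3.9).
By the shoelace formula its area is 18.98.

18.98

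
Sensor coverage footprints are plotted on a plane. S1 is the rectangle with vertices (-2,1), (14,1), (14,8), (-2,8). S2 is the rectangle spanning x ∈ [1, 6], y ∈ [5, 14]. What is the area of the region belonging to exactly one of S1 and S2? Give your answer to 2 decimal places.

|S1∩S2|: x∈[1,6], y∈[5,8] → 5·3 = 15.
|S1 △ S2| = |S1| + |S2| − 2·|S1∩S2| = 112 + 45 − 30 = 127.00.

127.00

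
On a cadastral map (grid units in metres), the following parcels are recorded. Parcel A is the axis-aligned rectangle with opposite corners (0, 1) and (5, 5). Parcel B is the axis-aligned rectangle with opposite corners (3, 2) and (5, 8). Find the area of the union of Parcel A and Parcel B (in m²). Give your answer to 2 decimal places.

26.00

By inclusion–exclusion:
Individual areas: |Parcel A| = 20, |Parcel B| = 12.
|Parcel A∩Parcel B|: x∈[3,5], y∈[2,5] → 2·3 = 6.
|Parcel A ∪ Parcel B| = 32 − 6 = 26.00.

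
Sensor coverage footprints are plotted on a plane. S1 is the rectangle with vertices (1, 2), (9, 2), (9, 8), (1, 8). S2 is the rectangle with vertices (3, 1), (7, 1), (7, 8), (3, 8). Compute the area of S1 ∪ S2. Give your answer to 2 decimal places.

By inclusion–exclusion:
Individual areas: |S1| = 48, |S2| = 28.
|S1∩S2|: x∈[3,7], y∈[2,8] → 4·6 = 24.
|S1 ∪ S2| = 76 − 24 = 52.00.

52.00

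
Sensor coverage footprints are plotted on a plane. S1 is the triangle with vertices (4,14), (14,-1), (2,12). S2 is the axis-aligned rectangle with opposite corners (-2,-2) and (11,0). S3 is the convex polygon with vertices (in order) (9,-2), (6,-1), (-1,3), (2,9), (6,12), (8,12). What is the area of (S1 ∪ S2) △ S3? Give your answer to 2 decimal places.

103.58

|S1 ∪ S2| = 51.
|(S1 ∪ S2) ∩ S3| = 16.9599.
|(S1 ∪ S2) △ S3| = 51 + 86.5 − 33.9199 = 103.58.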